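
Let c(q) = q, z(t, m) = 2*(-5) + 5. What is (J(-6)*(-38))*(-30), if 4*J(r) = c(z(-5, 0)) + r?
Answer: -3135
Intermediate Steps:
z(t, m) = -5 (z(t, m) = -10 + 5 = -5)
J(r) = -5/4 + r/4 (J(r) = (-5 + r)/4 = -5/4 + r/4)
(J(-6)*(-38))*(-30) = ((-5/4 + (¼)*(-6))*(-38))*(-30) = ((-5/4 - 3/2)*(-38))*(-30) = -11/4*(-38)*(-30) = (209/2)*(-30) = -3135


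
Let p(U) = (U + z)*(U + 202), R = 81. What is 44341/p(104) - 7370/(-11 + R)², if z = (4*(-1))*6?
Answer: 368533/1199520 ≈ 0.30723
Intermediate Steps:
z = -24 (z = -4*6 = -24)
p(U) = (-24 + U)*(202 + U) (p(U) = (U - 24)*(U + 202) = (-24 + U)*(202 + U))
44341/p(104) - 7370/(-11 + R)² = 44341/(-4848 + 104² + 178*104) - 7370/(-11 + 81)² = 44341/(-4848 + 10816 + 18512) - 7370/(70²) = 44341/24480 - 7370/4900 = 44341*(1/24480) - 7370*1/4900 = 44341/24480 - 737/490 = 368533/1199520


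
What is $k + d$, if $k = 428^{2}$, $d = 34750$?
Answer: $217934$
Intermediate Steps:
$k = 183184$
$k + d = 183184 + 34750 = 217934$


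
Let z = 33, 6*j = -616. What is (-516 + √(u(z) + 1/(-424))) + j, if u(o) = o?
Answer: -1856/3 + √1483046/212 ≈ -612.92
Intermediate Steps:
j = -308/3 (j = (⅙)*(-616) = -308/3 ≈ -102.67)
(-516 + √(u(z) + 1/(-424))) + j = (-516 + √(33 + 1/(-424))) - 308/3 = (-516 + √(33 - 1/424)) - 308/3 = (-516 + √(13991/424)) - 308/3 = (-516 + √1483046/212) - 308/3 = -1856/3 + √1483046/212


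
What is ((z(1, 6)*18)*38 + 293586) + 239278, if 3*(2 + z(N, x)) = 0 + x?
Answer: 532864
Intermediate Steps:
z(N, x) = -2 + x/3 (z(N, x) = -2 + (0 + x)/3 = -2 + x/3)
((z(1, 6)*18)*38 + 293586) + 239278 = (((-2 + (⅓)*6)*18)*38 + 293586) + 239278 = (((-2 + 2)*18)*38 + 293586) + 239278 = ((0*18)*38 + 293586) + 239278 = (0*38 + 293586) + 239278 = (0 + 293586) + 239278 = 293586 + 239278 = 532864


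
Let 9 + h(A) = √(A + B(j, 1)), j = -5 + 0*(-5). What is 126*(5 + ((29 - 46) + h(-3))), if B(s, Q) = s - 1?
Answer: -2646 + 378*I ≈ -2646.0 + 378.0*I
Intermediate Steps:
j = -5 (j = -5 + 0 = -5)
B(s, Q) = -1 + s
h(A) = -9 + √(-6 + A) (h(A) = -9 + √(A + (-1 - 5)) = -9 + √(A - 6) = -9 + √(-6 + A))
126*(5 + ((29 - 46) + h(-3))) = 126*(5 + ((29 - 46) + (-9 + √(-6 - 3)))) = 126*(5 + (-17 + (-9 + √(-9)))) = 126*(5 + (-17 + (-9 + 3*I))) = 126*(5 + (-26 + 3*I)) = 126*(-21 + 3*I) = -2646 + 378*I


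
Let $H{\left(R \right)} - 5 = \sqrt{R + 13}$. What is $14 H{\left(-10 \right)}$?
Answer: $70 + 14 \sqrt{3} \approx 94.249$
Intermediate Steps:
$H{\left(R \right)} = 5 + \sqrt{13 + R}$ ($H{\left(R \right)} = 5 + \sqrt{R + 13} = 5 + \sqrt{13 + R}$)
$14 H{\left(-10 \right)} = 14 \left(5 + \sqrt{13 - 10}\right) = 14 \left(5 + \sqrt{3}\right) = 70 + 14 \sqrt{3}$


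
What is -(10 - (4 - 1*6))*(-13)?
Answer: 156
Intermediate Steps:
-(10 - (4 - 1*6))*(-13) = -(10 - (4 - 6))*(-13) = -(10 - 1*(-2))*(-13) = -(10 + 2)*(-13) = -1*12*(-13) = -12*(-13) = 156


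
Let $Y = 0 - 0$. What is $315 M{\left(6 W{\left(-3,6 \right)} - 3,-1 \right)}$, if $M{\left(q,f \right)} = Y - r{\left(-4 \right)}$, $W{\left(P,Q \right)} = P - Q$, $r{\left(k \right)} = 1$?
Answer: $-315$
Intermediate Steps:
$Y = 0$ ($Y = 0 + 0 = 0$)
$M{\left(q,f \right)} = -1$ ($M{\left(q,f \right)} = 0 - 1 = -1$)
$315 M{\left(6 W{\left(-3,6 \right)} - 3,-1 \right)} = 315 \left(-1\right) = -315$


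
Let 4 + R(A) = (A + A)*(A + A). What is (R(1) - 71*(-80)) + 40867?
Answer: 46547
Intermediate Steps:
R(A) = -4 + 4*A² (R(A) = -4 + (A + A)*(A + A) = -4 + (2*A)*(2*A) = -4 + 4*A²)
(R(1) - 71*(-80)) + 40867 = ((-4 + 4*1²) - 71*(-80)) + 40867 = ((-4 + 4*1) + 5680) + 40867 = ((-4 + 4) + 5680) + 40867 = (0 + 5680) + 40867 = 5680 + 40867 = 46547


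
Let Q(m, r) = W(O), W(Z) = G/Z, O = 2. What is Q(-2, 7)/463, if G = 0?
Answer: 0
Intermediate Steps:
W(Z) = 0 (W(Z) = 0/Z = 0)
Q(m, r) = 0
Q(-2, 7)/463 = 0/463 = 0*(1/463) = 0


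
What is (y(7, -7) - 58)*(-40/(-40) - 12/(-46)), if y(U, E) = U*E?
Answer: -3103/23 ≈ -134.91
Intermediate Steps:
y(U, E) = E*U
(y(7, -7) - 58)*(-40/(-40) - 12/(-46)) = (-7*7 - 58)*(-40/(-40) - 12/(-46)) = (-49 - 58)*(-40*(-1/40) - 12*(-1/46)) = -107*(1 + 6/23) = -107*29/23 = -3103/23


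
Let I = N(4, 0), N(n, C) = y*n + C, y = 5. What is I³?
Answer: 8000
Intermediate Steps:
N(n, C) = C + 5*n (N(n, C) = 5*n + C = C + 5*n)
I = 20 (I = 0 + 5*4 = 0 + 20 = 20)
I³ = 20³ = 8000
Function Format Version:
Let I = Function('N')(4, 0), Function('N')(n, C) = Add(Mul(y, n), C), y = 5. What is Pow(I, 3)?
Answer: 8000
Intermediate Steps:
Function('N')(n, C) = Add(C, Mul(5, n)) (Function('N')(n, C) = Add(Mul(5, n), C) = Add(C, Mul(5, n)))
I = 20 (I = Add(0, Mul(5, 4)) = Add(0, 20) = 20)
Pow(I, 3) = Pow(20, 3) = 8000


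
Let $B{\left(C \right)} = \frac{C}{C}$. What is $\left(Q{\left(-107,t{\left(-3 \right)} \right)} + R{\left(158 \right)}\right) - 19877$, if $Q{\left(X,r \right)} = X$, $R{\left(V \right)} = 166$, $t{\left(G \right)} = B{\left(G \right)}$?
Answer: $-19818$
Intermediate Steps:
$B{\left(C \right)} = 1$
$t{\left(G \right)} = 1$
$\left(Q{\left(-107,t{\left(-3 \right)} \right)} + R{\left(158 \right)}\right) - 19877 = \left(-107 + 166\right) - 19877 = 59 - 19877 = -19818$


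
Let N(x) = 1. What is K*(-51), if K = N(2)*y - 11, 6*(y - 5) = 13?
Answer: 391/2 ≈ 195.50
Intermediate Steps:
y = 43/6 (y = 5 + (⅙)*13 = 5 + 13/6 = 43/6 ≈ 7.1667)
K = -23/6 (K = 1*(43/6) - 11 = 43/6 - 11 = -23/6 ≈ -3.8333)
K*(-51) = -23/6*(-51) = 391/2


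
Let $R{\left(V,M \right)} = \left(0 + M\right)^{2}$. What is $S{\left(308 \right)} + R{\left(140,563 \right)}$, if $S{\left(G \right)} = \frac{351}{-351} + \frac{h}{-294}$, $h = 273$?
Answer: $\frac{4437539}{14} \approx 3.1697 \cdot 10^{5}$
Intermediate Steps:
$R{\left(V,M \right)} = M^{2}$
$S{\left(G \right)} = - \frac{27}{14}$ ($S{\left(G \right)} = \frac{351}{-351} + \frac{273}{-294} = 351 \left(- \frac{1}{351}\right) + 273 \left(- \frac{1}{294}\right) = -1 - \frac{13}{14} = - \frac{27}{14}$)
$S{\left(308 \right)} + R{\left(140,563 \right)} = - \frac{27}{14} + 563^{2} = - \frac{27}{14} + 316969 = \frac{4437539}{14}$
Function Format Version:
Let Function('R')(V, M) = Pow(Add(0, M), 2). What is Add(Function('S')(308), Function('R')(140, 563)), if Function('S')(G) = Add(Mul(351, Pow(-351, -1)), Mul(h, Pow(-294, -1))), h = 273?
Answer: Rational(4437539, 14) ≈ 3.1697e+5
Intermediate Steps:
Function('R')(V, M) = Pow(M, 2)
Function('S')(G) = Rational(-27, 14) (Function('S')(G) = Add(Mul(351, Pow(-351, -1)), Mul(273, Pow(-294, -1))) = Add(Mul(351, Rational(-1, 351)), Mul(273, Rational(-1, 294))) = Add(-1, Rational(-13, 14)) = Rational(-27, 14))
Add(Function('S')(308), Function('R')(140, 563)) = Add(Rational(-27, 14), Pow(563, 2)) = Add(Rational(-27, 14), 316969) = Rational(4437539, 14)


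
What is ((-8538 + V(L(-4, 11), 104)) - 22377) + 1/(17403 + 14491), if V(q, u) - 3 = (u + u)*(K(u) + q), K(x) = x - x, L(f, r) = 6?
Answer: -946103615/31894 ≈ -29664.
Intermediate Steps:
K(x) = 0
V(q, u) = 3 + 2*q*u (V(q, u) = 3 + (u + u)*(0 + q) = 3 + (2*u)*q = 3 + 2*q*u)
((-8538 + V(L(-4, 11), 104)) - 22377) + 1/(17403 + 14491) = ((-8538 + (3 + 2*6*104)) - 22377) + 1/(17403 + 14491) = ((-8538 + (3 + 1248)) - 22377) + 1/31894 = ((-8538 + 1251) - 22377) + 1/31894 = (-7287 - 22377) + 1/31894 = -29664 + 1/31894 = -946103615/31894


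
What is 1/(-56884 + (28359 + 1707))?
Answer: -1/26818 ≈ -3.7288e-5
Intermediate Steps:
1/(-56884 + (28359 + 1707)) = 1/(-56884 + 30066) = 1/(-26818) = -1/26818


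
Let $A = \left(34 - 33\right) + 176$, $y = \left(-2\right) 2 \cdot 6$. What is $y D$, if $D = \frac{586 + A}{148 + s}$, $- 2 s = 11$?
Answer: $- \frac{12208}{95} \approx -128.51$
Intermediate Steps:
$s = - \frac{11}{2}$ ($s = \left(- \frac{1}{2}\right) 11 = - \frac{11}{2} \approx -5.5$)
$y = -24$ ($y = \left(-4\right) 6 = -24$)
$A = 177$ ($A = 1 + 176 = 177$)
$D = \frac{1526}{285}$ ($D = \frac{586 + 177}{148 - \frac{11}{2}} = \frac{763}{\frac{285}{2}} = 763 \cdot \frac{2}{285} = \frac{1526}{285} \approx 5.3544$)
$y D = \left(-24\right) \frac{1526}{285} = - \frac{12208}{95}$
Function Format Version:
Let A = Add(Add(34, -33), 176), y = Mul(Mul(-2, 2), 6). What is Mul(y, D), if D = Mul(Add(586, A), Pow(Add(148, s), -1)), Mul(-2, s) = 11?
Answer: Rational(-12208, 95) ≈ -128.51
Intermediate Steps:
s = Rational(-11, 2) (s = Mul(Rational(-1, 2), 11) = Rational(-11, 2) ≈ -5.5000)
y = -24 (y = Mul(-4, 6) = -24)
A = 177 (A = Add(1, 176) = 177)
D = Rational(1526, 285) (D = Mul(Add(586, 177), Pow(Add(148, Rational(-11, 2)), -1)) = Mul(763, Pow(Rational(285, 2), -1)) = Mul(763, Rational(2, 285)) = Rational(1526, 285) ≈ 5.3544)
Mul(y, D) = Mul(-24, Rational(1526, 285)) = Rational(-12208, 95)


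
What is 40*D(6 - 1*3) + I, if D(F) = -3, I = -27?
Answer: -147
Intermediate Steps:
40*D(6 - 1*3) + I = 40*(-3) - 27 = -120 - 27 = -147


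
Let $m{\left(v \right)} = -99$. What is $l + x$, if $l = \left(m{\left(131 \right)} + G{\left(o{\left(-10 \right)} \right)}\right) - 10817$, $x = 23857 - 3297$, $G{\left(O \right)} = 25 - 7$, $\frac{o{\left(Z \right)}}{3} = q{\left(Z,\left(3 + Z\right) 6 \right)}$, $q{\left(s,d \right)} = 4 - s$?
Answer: $9662$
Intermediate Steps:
$o{\left(Z \right)} = 12 - 3 Z$ ($o{\left(Z \right)} = 3 \left(4 - Z\right) = 12 - 3 Z$)
$G{\left(O \right)} = 18$ ($G{\left(O \right)} = 25 - 7 = 18$)
$x = 20560$ ($x = 23857 - 3297 = 20560$)
$l = -10898$ ($l = \left(-99 + 18\right) - 10817 = -81 - 10817 = -10898$)
$l + x = -10898 + 20560 = 9662$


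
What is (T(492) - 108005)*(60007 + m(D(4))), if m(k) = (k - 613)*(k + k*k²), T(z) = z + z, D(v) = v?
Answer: -1990055495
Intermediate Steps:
T(z) = 2*z
m(k) = (-613 + k)*(k + k³)
(T(492) - 108005)*(60007 + m(D(4))) = (2*492 - 108005)*(60007 + 4*(-613 + 4 + 4³ - 613*4²)) = (984 - 108005)*(60007 + 4*(-613 + 4 + 64 - 613*16)) = -107021*(60007 + 4*(-613 + 4 + 64 - 9808)) = -107021*(60007 + 4*(-10353)) = -107021*(60007 - 41412) = -107021*18595 = -1990055495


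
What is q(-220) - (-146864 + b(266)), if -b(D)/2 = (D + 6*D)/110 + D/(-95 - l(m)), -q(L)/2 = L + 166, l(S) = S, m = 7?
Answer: 412336792/2805 ≈ 1.4700e+5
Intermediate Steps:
q(L) = -332 - 2*L (q(L) = -2*(L + 166) = -2*(166 + L) = -332 - 2*L)
b(D) = -302*D/2805 (b(D) = -2*((D + 6*D)/110 + D/(-95 - 1*7)) = -2*((7*D)*(1/110) + D/(-95 - 7)) = -2*(7*D/110 + D/(-102)) = -2*(7*D/110 + D*(-1/102)) = -2*(7*D/110 - D/102) = -302*D/2805)
q(-220) - (-146864 + b(266)) = (-332 - 2*(-220)) - (-146864 - 302/2805*266) = (-332 + 440) - (-146864 - 80332/2805) = 108 - 1*(-412033852/2805) = 108 + 412033852/2805 = 412336792/2805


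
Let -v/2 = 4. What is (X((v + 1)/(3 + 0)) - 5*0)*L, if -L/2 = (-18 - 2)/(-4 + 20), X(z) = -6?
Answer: -15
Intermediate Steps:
v = -8 (v = -2*4 = -8)
L = 5/2 (L = -2*(-18 - 2)/(-4 + 20) = -(-40)/16 = -2*(-5/4) = 5/2 ≈ 2.5000)
(X((v + 1)/(3 + 0)) - 5*0)*L = (-6 - 5*0)*(5/2) = (-6 + 0)*(5/2) = -6*5/2 = -15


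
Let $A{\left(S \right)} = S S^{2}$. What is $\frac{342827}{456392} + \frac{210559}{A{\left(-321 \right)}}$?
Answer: $\frac{11243303604019}{15095695271112} \approx 0.7448$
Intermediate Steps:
$A{\left(S \right)} = S^{3}$
$\frac{342827}{456392} + \frac{210559}{A{\left(-321 \right)}} = \frac{342827}{456392} + \frac{210559}{\left(-321\right)^{3}} = 342827 \cdot \frac{1}{456392} + \frac{210559}{-33076161} = \frac{342827}{456392} + 210559 \left(- \frac{1}{33076161}\right) = \frac{342827}{456392} - \frac{210559}{33076161} = \frac{11243303604019}{15095695271112}$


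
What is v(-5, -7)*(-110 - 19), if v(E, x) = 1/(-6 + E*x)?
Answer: -129/29 ≈ -4.4483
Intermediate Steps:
v(-5, -7)*(-110 - 19) = (-110 - 19)/(-6 - 5*(-7)) = -129/(-6 + 35) = -129/29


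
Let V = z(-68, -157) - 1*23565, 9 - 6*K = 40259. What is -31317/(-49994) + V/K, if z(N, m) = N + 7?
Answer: 596247051/143732750 ≈ 4.1483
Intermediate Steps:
K = -20125/3 (K = 3/2 - ⅙*40259 = 3/2 - 40259/6 = -20125/3 ≈ -6708.3)
z(N, m) = 7 + N
V = -23626 (V = (7 - 68) - 1*23565 = -61 - 23565 = -23626)
-31317/(-49994) + V/K = -31317/(-49994) - 23626/(-20125/3) = -31317*(-1/49994) - 23626*(-3/20125) = 31317/49994 + 70878/20125 = 596247051/143732750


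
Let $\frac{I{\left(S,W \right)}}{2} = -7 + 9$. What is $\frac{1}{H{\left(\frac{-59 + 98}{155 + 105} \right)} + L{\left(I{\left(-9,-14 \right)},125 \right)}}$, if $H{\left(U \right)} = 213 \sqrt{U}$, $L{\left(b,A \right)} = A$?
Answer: $\frac{2500}{176393} - \frac{426 \sqrt{15}}{176393} \approx 0.0048194$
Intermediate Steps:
$I{\left(S,W \right)} = 4$ ($I{\left(S,W \right)} = 2 \left(-7 + 9\right) = 2 \cdot 2 = 4$)
$\frac{1}{H{\left(\frac{-59 + 98}{155 + 105} \right)} + L{\left(I{\left(-9,-14 \right)},125 \right)}} = \frac{1}{213 \sqrt{\frac{-59 + 98}{155 + 105}} + 125} = \frac{1}{213 \sqrt{\frac{39}{260}} + 125} = \frac{1}{213 \sqrt{39 \cdot \frac{1}{260}} + 125} = \frac{1}{213 \sqrt{\frac{3}{20}} + 125} = \frac{1}{213 \frac{\sqrt{15}}{10} + 125} = \frac{1}{\frac{213 \sqrt{15}}{10} + 125} = \frac{1}{125 + \frac{213 \sqrt{15}}{10}}$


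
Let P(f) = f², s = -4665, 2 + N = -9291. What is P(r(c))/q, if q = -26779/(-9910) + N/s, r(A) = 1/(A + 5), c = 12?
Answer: 9246030/12543621037 ≈ 0.00073711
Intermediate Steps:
N = -9293 (N = -2 - 9291 = -9293)
r(A) = 1/(5 + A)
q = 43403533/9246030 (q = -26779/(-9910) - 9293/(-4665) = -26779*(-1/9910) - 9293*(-1/4665) = 26779/9910 + 9293/4665 = 43403533/9246030 ≈ 4.6943)
P(r(c))/q = (1/(5 + 12))²/(43403533/9246030) = (1/17)²*(9246030/43403533) = (1/289)*(9246030/43403533) = 9246030/12543621037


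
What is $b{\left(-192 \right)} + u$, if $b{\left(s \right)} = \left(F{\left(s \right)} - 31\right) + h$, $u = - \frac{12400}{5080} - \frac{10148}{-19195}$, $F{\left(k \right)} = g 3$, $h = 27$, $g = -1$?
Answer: $- \frac{21726009}{2437765} \approx -8.9123$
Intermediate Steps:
$F{\left(k \right)} = -3$ ($F{\left(k \right)} = \left(-1\right) 3 = -3$)
$u = - \frac{4661654}{2437765}$ ($u = \left(-12400\right) \frac{1}{5080} - - \frac{10148}{19195} = - \frac{310}{127} + \frac{10148}{19195} = - \frac{4661654}{2437765} \approx -1.9123$)
$b{\left(s \right)} = -7$ ($b{\left(s \right)} = \left(-3 - 31\right) + 27 = -34 + 27 = -7$)
$b{\left(-192 \right)} + u = -7 - \frac{4661654}{2437765} = - \frac{21726009}{2437765}$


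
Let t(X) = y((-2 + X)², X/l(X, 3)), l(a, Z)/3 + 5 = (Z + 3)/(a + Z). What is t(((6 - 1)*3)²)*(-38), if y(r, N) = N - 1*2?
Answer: 40888/63 ≈ 649.02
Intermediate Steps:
l(a, Z) = -15 + 3*(3 + Z)/(Z + a) (l(a, Z) = -15 + 3*((Z + 3)/(a + Z)) = -15 + 3*((3 + Z)/(Z + a)) = -15 + 3*(3 + Z)/(Z + a))
y(r, N) = -2 + N (y(r, N) = N - 2 = -2 + N)
t(X) = -2 + X*(3 + X)/(3*(-9 - 5*X)) (t(X) = -2 + X/((3*(3 - 5*X - 4*3)/(3 + X))) = -2 + X/((3*(3 - 5*X - 12)/(3 + X))) = -2 + X/((3*(-9 - 5*X)/(3 + X))) = -2 + X*((3 + X)/(3*(-9 - 5*X))) = -2 + X*(3 + X)/(3*(-9 - 5*X)))
t(((6 - 1)*3)²)*(-38) = ((-54 - (((6 - 1)*3)²)² - 33*9*(6 - 1)²)/(3*(9 + 5*((6 - 1)*3)²)))*(-38) = ((-54 - ((5*3)²)² - 33*(5*3)²)/(3*(9 + 5*(5*3)²)))*(-38) = ((-54 - (15²)² - 33*15²)/(3*(9 + 5*15²)))*(-38) = ((-54 - 1*225² - 33*225)/(3*(9 + 5*225)))*(-38) = ((-54 - 1*50625 - 7425)/(3*(9 + 1125)))*(-38) = ((⅓)*(-54 - 50625 - 7425)/1134)*(-38) = ((⅓)*(1/1134)*(-58104))*(-38) = -1076/63*(-38) = 40888/63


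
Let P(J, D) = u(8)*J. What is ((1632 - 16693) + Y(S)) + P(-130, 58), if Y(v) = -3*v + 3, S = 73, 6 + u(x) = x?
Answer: -15537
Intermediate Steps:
u(x) = -6 + x
P(J, D) = 2*J (P(J, D) = (-6 + 8)*J = 2*J)
Y(v) = 3 - 3*v
((1632 - 16693) + Y(S)) + P(-130, 58) = ((1632 - 16693) + (3 - 3*73)) + 2*(-130) = (-15061 + (3 - 219)) - 260 = (-15061 - 216) - 260 = -15277 - 260 = -15537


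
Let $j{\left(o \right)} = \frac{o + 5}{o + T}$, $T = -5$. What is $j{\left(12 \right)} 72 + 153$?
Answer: $\frac{2295}{7} \approx 327.86$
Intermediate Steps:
$j{\left(o \right)} = \frac{5 + o}{-5 + o}$ ($j{\left(o \right)} = \frac{o + 5}{o - 5} = \frac{5 + o}{-5 + o}$)
$j{\left(12 \right)} 72 + 153 = \frac{5 + 12}{-5 + 12} \cdot 72 + 153 = \frac{1}{7} \cdot 17 \cdot 72 + 153 = \frac{17}{7} \cdot 72 + 153 = \frac{1224}{7} + 153 = \frac{2295}{7}$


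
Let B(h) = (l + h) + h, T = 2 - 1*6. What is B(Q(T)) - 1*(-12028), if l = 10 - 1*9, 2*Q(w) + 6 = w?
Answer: 12019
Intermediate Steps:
T = -4 (T = 2 - 6 = -4)
Q(w) = -3 + w/2
l = 1 (l = 10 - 9 = 1)
B(h) = 1 + 2*h (B(h) = (1 + h) + h = 1 + 2*h)
B(Q(T)) - 1*(-12028) = (1 + 2*(-3 + (½)*(-4))) - 1*(-12028) = (1 + 2*(-3 - 2)) + 12028 = (1 + 2*(-5)) + 12028 = (1 - 10) + 12028 = -9 + 12028 = 12019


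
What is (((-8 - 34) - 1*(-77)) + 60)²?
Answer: 9025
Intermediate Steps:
(((-8 - 34) - 1*(-77)) + 60)² = ((-42 + 77) + 60)² = (35 + 60)² = 95² = 9025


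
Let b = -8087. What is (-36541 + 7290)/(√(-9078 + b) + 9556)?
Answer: -279522556/91334301 + 29251*I*√17165/91334301 ≈ -3.0604 + 0.041959*I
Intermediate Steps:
(-36541 + 7290)/(√(-9078 + b) + 9556) = (-36541 + 7290)/(√(-9078 - 8087) + 9556) = -29251/(√(-17165) + 9556) = -29251/(I*√17165 + 9556) = -29251/(9556 + I*√17165)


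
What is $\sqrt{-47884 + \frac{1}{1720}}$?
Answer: $\frac{i \sqrt{35415005970}}{860} \approx 218.82 i$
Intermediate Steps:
$\sqrt{-47884 + \frac{1}{1720}} = \sqrt{- \frac{82360479}{1720}} = \frac{i \sqrt{35415005970}}{860}$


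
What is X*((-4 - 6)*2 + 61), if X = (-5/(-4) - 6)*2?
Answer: -779/2 ≈ -389.50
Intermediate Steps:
X = -19/2 (X = (-5*(-1/4) - 6)*2 = (5/4 - 6)*2 = -19/4*2 = -19/2 ≈ -9.5000)
X*((-4 - 6)*2 + 61) = -19*((-4 - 6)*2 + 61)/2 = -19*(-10*2 + 61)/2 = -19*(-20 + 61)/2 = -19/2*41 = -779/2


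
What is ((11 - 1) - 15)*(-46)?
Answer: 230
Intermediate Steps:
((11 - 1) - 15)*(-46) = (10 - 15)*(-46) = -5*(-46) = 230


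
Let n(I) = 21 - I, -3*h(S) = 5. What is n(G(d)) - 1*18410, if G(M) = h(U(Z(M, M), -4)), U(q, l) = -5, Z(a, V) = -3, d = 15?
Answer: -55162/3 ≈ -18387.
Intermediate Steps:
h(S) = -5/3 (h(S) = -1/3*5 = -5/3)
G(M) = -5/3
n(G(d)) - 1*18410 = (21 - 1*(-5/3)) - 1*18410 = (21 + 5/3) - 18410 = 68/3 - 18410 = -55162/3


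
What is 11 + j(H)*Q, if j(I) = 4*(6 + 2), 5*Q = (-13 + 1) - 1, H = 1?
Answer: -361/5 ≈ -72.200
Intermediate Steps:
Q = -13/5 (Q = ((-13 + 1) - 1)/5 = (-12 - 1)/5 = (1/5)*(-13) = -13/5 ≈ -2.6000)
j(I) = 32 (j(I) = 4*8 = 32)
11 + j(H)*Q = 11 + 32*(-13/5) = 11 - 416/5 = -361/5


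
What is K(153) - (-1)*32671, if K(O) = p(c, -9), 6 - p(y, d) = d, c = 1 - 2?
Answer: 32686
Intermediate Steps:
c = -1
p(y, d) = 6 - d
K(O) = 15 (K(O) = 6 - 1*(-9) = 6 + 9 = 15)
K(153) - (-1)*32671 = 15 - (-1)*32671 = 15 - 1*(-32671) = 15 + 32671 = 32686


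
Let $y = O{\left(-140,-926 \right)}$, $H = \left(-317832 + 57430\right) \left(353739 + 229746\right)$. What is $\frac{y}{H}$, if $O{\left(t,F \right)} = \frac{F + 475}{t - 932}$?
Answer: $- \frac{451}{162880388559840} \approx -2.7689 \cdot 10^{-12}$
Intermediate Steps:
$H = -151940660970$ ($H = \left(-260402\right) 583485 = -151940660970$)
$O{\left(t,F \right)} = \frac{475 + F}{-932 + t}$
$y = \frac{451}{1072}$ ($y = \frac{475 - 926}{-932 - 140} = \frac{1}{-1072} \left(-451\right) = \left(- \frac{1}{1072}\right) \left(-451\right) = \frac{451}{1072} \approx 0.42071$)
$\frac{y}{H} = \frac{451}{1072 \left(-151940660970\right)} = \frac{451}{1072} \left(- \frac{1}{151940660970}\right) = - \frac{451}{162880388559840}$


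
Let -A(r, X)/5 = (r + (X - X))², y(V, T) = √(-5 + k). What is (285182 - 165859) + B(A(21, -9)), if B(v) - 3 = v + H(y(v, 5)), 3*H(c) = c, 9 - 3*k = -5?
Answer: 117121 + I*√3/9 ≈ 1.1712e+5 + 0.19245*I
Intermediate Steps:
k = 14/3 (k = 3 - ⅓*(-5) = 3 + 5/3 = 14/3 ≈ 4.6667)
y(V, T) = I*√3/3 (y(V, T) = √(-5 + 14/3) = √(-⅓) = I*√3/3)
H(c) = c/3
A(r, X) = -5*r² (A(r, X) = -5*(r + (X - X))² = -5*(r + 0)² = -5*r²)
B(v) = 3 + v + I*√3/9 (B(v) = 3 + (v + (I*√3/3)/3) = 3 + (v + I*√3/9) = 3 + v + I*√3/9)
(285182 - 165859) + B(A(21, -9)) = (285182 - 165859) + (3 - 5*21² + I*√3/9) = 119323 + (3 - 5*441 + I*√3/9) = 119323 + (3 - 2205 + I*√3/9) = 119323 + (-2202 + I*√3/9) = 117121 + I*√3/9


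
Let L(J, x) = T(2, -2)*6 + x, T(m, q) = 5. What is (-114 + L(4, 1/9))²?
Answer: 570025/81 ≈ 7037.3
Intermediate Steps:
L(J, x) = 30 + x (L(J, x) = 5*6 + x = 30 + x)
(-114 + L(4, 1/9))² = (-114 + (30 + 1/9))² = (-114 + (30 + ⅑))² = (-114 + 271/9)² = (-755/9)² = 570025/81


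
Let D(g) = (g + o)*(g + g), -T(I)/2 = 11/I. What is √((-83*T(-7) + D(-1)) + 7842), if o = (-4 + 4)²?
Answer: 3*√41286/7 ≈ 87.081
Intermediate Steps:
o = 0 (o = 0² = 0)
T(I) = -22/I
D(g) = 2*g² (D(g) = (g + 0)*(g + g) = g*(2*g) = 2*g²)
√((-83*T(-7) + D(-1)) + 7842) = √((-(-1826)/(-7) + 2*(-1)²) + 7842) = √((-(-1826)*(-1)/7 + 2*1) + 7842) = √((-83*22/7 + 2) + 7842) = √((-1826/7 + 2) + 7842) = √(-1812/7 + 7842) = √(53082/7) = 3*√41286/7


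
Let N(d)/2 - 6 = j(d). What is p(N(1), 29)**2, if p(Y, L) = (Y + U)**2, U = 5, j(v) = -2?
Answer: 28561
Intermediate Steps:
N(d) = 8 (N(d) = 12 + 2*(-2) = 12 - 4 = 8)
p(Y, L) = (5 + Y)**2 (p(Y, L) = (Y + 5)**2 = (5 + Y)**2)
p(N(1), 29)**2 = ((5 + 8)**2)**2 = (13**2)**2 = 169**2 = 28561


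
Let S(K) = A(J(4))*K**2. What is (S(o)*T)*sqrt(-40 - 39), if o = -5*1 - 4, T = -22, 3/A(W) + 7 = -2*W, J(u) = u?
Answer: 1782*I*sqrt(79)/5 ≈ 3167.8*I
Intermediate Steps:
A(W) = 3/(-7 - 2*W)
o = -9 (o = -5 - 4 = -9)
S(K) = -K**2/5 (S(K) = (-3/(7 + 2*4))*K**2 = (-3/(7 + 8))*K**2 = (-3/15)*K**2 = (-3*1/15)*K**2 = -K**2/5)
(S(o)*T)*sqrt(-40 - 39) = (-1/5*(-9)**2*(-22))*sqrt(-40 - 39) = (-1/5*81*(-22))*sqrt(-79) = (-81/5*(-22))*(I*sqrt(79)) = 1782*(I*sqrt(79))/5 = 1782*I*sqrt(79)/5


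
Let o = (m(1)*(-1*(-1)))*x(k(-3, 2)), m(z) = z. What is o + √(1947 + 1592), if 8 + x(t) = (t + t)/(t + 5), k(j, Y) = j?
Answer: -11 + √3539 ≈ 48.490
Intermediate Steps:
x(t) = -8 + 2*t/(5 + t) (x(t) = -8 + (t + t)/(t + 5) = -8 + (2*t)/(5 + t) = -8 + 2*t/(5 + t))
o = -11 (o = (1*(-1*(-1)))*(2*(-20 - 3*(-3))/(5 - 3)) = (1*1)*(2*(-20 + 9)/2) = 1*(2*(½)*(-11)) = 1*(-11) = -11)
o + √(1947 + 1592) = -11 + √(1947 + 1592) = -11 + √3539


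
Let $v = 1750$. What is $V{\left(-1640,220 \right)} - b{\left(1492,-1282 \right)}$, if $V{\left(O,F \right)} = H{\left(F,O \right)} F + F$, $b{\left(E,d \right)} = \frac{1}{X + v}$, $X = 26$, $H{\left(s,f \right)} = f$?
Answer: $- \frac{640390081}{1776} \approx -3.6058 \cdot 10^{5}$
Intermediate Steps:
$b{\left(E,d \right)} = \frac{1}{1776}$ ($b{\left(E,d \right)} = \frac{1}{26 + 1750} = \frac{1}{1776}$)
$V{\left(O,F \right)} = F + F O$ ($V{\left(O,F \right)} = O F + F = F O + F = F + F O$)
$V{\left(-1640,220 \right)} - b{\left(1492,-1282 \right)} = 220 \left(1 - 1640\right) - \frac{1}{1776} = 220 \left(-1639\right) - \frac{1}{1776} = -360580 - \frac{1}{1776} = - \frac{640390081}{1776}$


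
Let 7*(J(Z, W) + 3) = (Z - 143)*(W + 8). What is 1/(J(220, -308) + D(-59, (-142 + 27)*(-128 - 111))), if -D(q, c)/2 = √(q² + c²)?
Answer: 3303/3010805015 - 2*√755428706/3010805015 ≈ -1.7161e-5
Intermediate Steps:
J(Z, W) = -3 + (-143 + Z)*(8 + W)/7 (J(Z, W) = -3 + ((Z - 143)*(W + 8))/7 = -3 + ((-143 + Z)*(8 + W))/7 = -3 + (-143 + Z)*(8 + W)/7)
D(q, c) = -2*√(c² + q²) (D(q, c) = -2*√(q² + c²) = -2*√(c² + q²))
1/(J(220, -308) + D(-59, (-142 + 27)*(-128 - 111))) = 1/((-1165/7 - 143/7*(-308) + (8/7)*220 + (⅐)*(-308)*220) - 2*√(((-142 + 27)*(-128 - 111))² + (-59)²)) = 1/((-1165/7 + 6292 + 1760/7 - 9680) - 2*√((-115*(-239))² + 3481)) = 1/(-3303 - 2*√(27485² + 3481)) = 1/(-3303 - 2*√(755425225 + 3481)) = 1/(-3303 - 2*√755428706)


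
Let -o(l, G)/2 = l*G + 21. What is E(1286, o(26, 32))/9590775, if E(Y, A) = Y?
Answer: 1286/9590775 ≈ 0.00013409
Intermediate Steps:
o(l, G) = -42 - 2*G*l (o(l, G) = -2*(l*G + 21) = -2*(G*l + 21) = -2*(21 + G*l) = -42 - 2*G*l)
E(1286, o(26, 32))/9590775 = 1286/9590775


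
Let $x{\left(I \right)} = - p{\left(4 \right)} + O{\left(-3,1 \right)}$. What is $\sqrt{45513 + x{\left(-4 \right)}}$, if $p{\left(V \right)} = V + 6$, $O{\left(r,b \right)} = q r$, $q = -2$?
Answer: $\sqrt{45509} \approx 213.33$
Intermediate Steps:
$O{\left(r,b \right)} = - 2 r$
$p{\left(V \right)} = 6 + V$
$x{\left(I \right)} = -4$ ($x{\left(I \right)} = - (6 + 4) - -6 = \left(-1\right) 10 + 6 = -10 + 6 = -4$)
$\sqrt{45513 + x{\left(-4 \right)}} = \sqrt{45513 - 4} = \sqrt{45509}$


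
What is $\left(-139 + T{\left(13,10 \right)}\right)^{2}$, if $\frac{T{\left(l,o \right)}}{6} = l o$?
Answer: $410881$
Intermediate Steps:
$T{\left(l,o \right)} = 6 l o$
$\left(-139 + T{\left(13,10 \right)}\right)^{2} = \left(-139 + 6 \cdot 13 \cdot 10\right)^{2} = \left(-139 + 780\right)^{2} = 641^{2} = 410881$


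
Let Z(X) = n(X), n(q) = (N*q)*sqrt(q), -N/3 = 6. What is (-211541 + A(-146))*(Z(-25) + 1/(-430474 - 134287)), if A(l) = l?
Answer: 211687/564761 - 476295750*I ≈ 0.37483 - 4.763e+8*I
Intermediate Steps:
N = -18 (N = -3*6 = -18)
n(q) = -18*q**(3/2) (n(q) = (-18*q)*sqrt(q) = -18*q**(3/2))
Z(X) = -18*X**(3/2)
(-211541 + A(-146))*(Z(-25) + 1/(-430474 - 134287)) = (-211541 - 146)*(-(-2250)*I + 1/(-430474 - 134287)) = -211687*(-(-2250)*I + 1/(-564761)) = -211687*(2250*I - 1/564761) = -211687*(-1/564761 + 2250*I) = 211687/564761 - 476295750*I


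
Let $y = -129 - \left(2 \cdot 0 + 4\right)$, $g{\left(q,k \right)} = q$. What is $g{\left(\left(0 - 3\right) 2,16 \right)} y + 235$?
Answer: $1033$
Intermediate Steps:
$y = -133$ ($y = -129 - \left(0 + 4\right) = -129 - 4 = -133$)
$g{\left(\left(0 - 3\right) 2,16 \right)} y + 235 = \left(0 - 3\right) 2 \left(-133\right) + 235 = \left(-3\right) 2 \left(-133\right) + 235 = \left(-6\right) \left(-133\right) + 235 = 798 + 235 = 1033$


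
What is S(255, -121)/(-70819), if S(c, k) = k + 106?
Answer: 15/70819 ≈ 0.00021181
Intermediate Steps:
S(c, k) = 106 + k
S(255, -121)/(-70819) = (106 - 121)/(-70819) = -15*(-1/70819) = 15/70819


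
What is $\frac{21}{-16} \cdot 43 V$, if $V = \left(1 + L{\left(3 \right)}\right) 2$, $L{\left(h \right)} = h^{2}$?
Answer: $- \frac{4515}{4} \approx -1128.8$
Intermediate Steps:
$V = 20$ ($V = \left(1 + 3^{2}\right) 2 = \left(1 + 9\right) 2 = 10 \cdot 2 = 20$)
$\frac{21}{-16} \cdot 43 V = \frac{21}{-16} \cdot 43 \cdot 20 = 21 \left(- \frac{1}{16}\right) 43 \cdot 20 = \left(- \frac{21}{16}\right) 43 \cdot 20 = \left(- \frac{903}{16}\right) 20 = - \frac{4515}{4}$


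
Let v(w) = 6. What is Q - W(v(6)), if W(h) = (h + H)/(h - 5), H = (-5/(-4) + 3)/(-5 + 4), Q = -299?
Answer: -1203/4 ≈ -300.75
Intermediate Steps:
H = -17/4 (H = (-5*(-¼) + 3)/(-1) = (5/4 + 3)*(-1) = (17/4)*(-1) = -17/4 ≈ -4.2500)
W(h) = (-17/4 + h)/(-5 + h) (W(h) = (h - 17/4)/(h - 5) = (-17/4 + h)/(-5 + h))
Q - W(v(6)) = -299 - (-17/4 + 6)/(-5 + 6) = -299 - 7/(1*4) = -299 - 7/4 = -1203/4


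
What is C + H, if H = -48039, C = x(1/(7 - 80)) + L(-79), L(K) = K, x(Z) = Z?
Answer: -3512615/73 ≈ -48118.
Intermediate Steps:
C = -5768/73 (C = 1/(7 - 80) - 79 = 1/(-73) - 79 = -1/73 - 79 = -5768/73 ≈ -79.014)
C + H = -5768/73 - 48039 = -3512615/73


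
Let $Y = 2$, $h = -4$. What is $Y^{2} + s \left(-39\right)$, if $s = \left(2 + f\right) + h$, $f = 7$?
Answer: $-191$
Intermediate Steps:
$s = 5$ ($s = \left(2 + 7\right) - 4 = 9 - 4 = 5$)
$Y^{2} + s \left(-39\right) = 2^{2} + 5 \left(-39\right) = 4 - 195 = -191$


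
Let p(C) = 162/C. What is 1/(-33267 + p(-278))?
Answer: -139/4624194 ≈ -3.0059e-5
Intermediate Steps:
1/(-33267 + p(-278)) = 1/(-33267 + 162/(-278)) = 1/(-33267 + 162*(-1/278)) = 1/(-33267 - 81/139) = 1/(-4624194/139) = -139/4624194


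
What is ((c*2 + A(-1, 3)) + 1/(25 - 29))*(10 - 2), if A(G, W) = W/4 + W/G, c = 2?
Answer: 12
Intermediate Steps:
A(G, W) = W/4 + W/G (A(G, W) = W*(1/4) + W/G = W/4 + W/G)
((c*2 + A(-1, 3)) + 1/(25 - 29))*(10 - 2) = ((2*2 + ((1/4)*3 + 3/(-1))) + 1/(25 - 29))*(10 - 2) = ((4 + (3/4 + 3*(-1))) + 1/(-4))*8 = ((4 + (3/4 - 3)) - 1/4)*8 = ((4 - 9/4) - 1/4)*8 = (7/4 - 1/4)*8 = (3/2)*8 = 12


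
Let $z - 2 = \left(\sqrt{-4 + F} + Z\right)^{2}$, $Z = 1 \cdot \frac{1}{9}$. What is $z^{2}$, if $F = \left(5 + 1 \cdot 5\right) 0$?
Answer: $\frac{24625}{6561} - \frac{1288 i}{729} \approx 3.7532 - 1.7668 i$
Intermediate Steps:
$F = 0$ ($F = \left(5 + 5\right) 0 = 10 \cdot 0 = 0$)
$Z = \frac{1}{9}$ ($Z = 1 \cdot \frac{1}{9} = \frac{1}{9} \approx 0.11111$)
$z = 2 + \left(\frac{1}{9} + 2 i\right)^{2}$ ($z = 2 + \left(\sqrt{-4 + 0} + \frac{1}{9}\right)^{2} = 2 + \left(\sqrt{-4} + \frac{1}{9}\right)^{2} = 2 + \left(2 i + \frac{1}{9}\right)^{2} = 2 + \left(\frac{1}{9} + 2 i\right)^{2} \approx -1.9877 + 0.44444 i$)
$z^{2} = \left(- \frac{161}{81} + \frac{4 i}{9}\right)^{2}$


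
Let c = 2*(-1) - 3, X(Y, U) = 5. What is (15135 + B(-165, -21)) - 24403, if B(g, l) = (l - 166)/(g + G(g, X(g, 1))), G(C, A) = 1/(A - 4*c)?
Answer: -38216557/4124 ≈ -9266.9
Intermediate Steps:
c = -5 (c = -2 - 3 = -5)
G(C, A) = 1/(20 + A) (G(C, A) = 1/(A - 4*(-5)) = 1/(A + 20) = 1/(20 + A))
B(g, l) = (-166 + l)/(1/25 + g) (B(g, l) = (l - 166)/(g + 1/(20 + 5)) = (-166 + l)/(g + 1/25) = (-166 + l)/(1/25 + g))
(15135 + B(-165, -21)) - 24403 = (15135 + 25*(-166 - 21)/(1 + 25*(-165))) - 24403 = (15135 + 25*(-187)/(1 - 4125)) - 24403 = (15135 + 25*(-187)/(-4124)) - 24403 = (15135 + 25*(-1/4124)*(-187)) - 24403 = (15135 + 4675/4124) - 24403 = 62421415/4124 - 24403 = -38216557/4124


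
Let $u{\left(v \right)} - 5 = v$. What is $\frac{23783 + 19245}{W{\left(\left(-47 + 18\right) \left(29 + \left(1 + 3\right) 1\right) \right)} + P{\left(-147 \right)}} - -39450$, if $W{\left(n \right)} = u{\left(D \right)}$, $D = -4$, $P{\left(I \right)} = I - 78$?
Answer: $\frac{2198443}{56} \approx 39258.0$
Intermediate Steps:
$P{\left(I \right)} = -78 + I$ ($P{\left(I \right)} = I - 78 = -78 + I$)
$u{\left(v \right)} = 5 + v$
$W{\left(n \right)} = 1$ ($W{\left(n \right)} = 5 - 4 = 1$)
$\frac{23783 + 19245}{W{\left(\left(-47 + 18\right) \left(29 + \left(1 + 3\right) 1\right) \right)} + P{\left(-147 \right)}} - -39450 = \frac{23783 + 19245}{1 - 225} - -39450 = \frac{43028}{1 - 225} + 39450 = \frac{43028}{-224} + 39450 = 43028 \left(- \frac{1}{224}\right) + 39450 = - \frac{10757}{56} + 39450 = \frac{2198443}{56}$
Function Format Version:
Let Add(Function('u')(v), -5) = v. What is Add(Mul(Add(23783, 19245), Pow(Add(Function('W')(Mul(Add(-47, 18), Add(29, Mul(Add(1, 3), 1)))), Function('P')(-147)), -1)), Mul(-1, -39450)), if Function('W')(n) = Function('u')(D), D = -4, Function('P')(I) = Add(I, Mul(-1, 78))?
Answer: Rational(2198443, 56) ≈ 39258.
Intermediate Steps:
Function('P')(I) = Add(-78, I) (Function('P')(I) = Add(I, -78) = Add(-78, I))
Function('u')(v) = Add(5, v)
Function('W')(n) = 1 (Function('W')(n) = Add(5, -4) = 1)
Add(Mul(Add(23783, 19245), Pow(Add(Function('W')(Mul(Add(-47, 18), Add(29, Mul(Add(1, 3), 1)))), Function('P')(-147)), -1)), Mul(-1, -39450)) = Add(Mul(Add(23783, 19245), Pow(Add(1, Add(-78, -147)), -1)), Mul(-1, -39450)) = Add(Mul(43028, Pow(Add(1, -225), -1)), 39450) = Add(Mul(43028, Pow(-224, -1)), 39450) = Add(Mul(43028, Rational(-1, 224)), 39450) = Add(Rational(-10757, 56), 39450) = Rational(2198443, 56)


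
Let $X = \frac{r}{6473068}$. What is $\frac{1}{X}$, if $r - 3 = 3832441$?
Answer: $\frac{231181}{136873} \approx 1.689$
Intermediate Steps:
$r = 3832444$ ($r = 3 + 3832441 = 3832444$)
$X = \frac{136873}{231181}$ ($X = \frac{3832444}{6473068} = 3832444 \cdot \frac{1}{6473068} = \frac{136873}{231181} \approx 0.59206$)
$\frac{1}{X} = \frac{1}{\frac{136873}{231181}} = \frac{231181}{136873}$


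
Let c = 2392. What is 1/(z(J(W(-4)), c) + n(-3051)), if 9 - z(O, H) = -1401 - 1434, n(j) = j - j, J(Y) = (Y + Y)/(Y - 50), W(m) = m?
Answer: 1/2844 ≈ 0.00035162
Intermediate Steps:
J(Y) = 2*Y/(-50 + Y) (J(Y) = (2*Y)/(-50 + Y) = 2*Y/(-50 + Y))
n(j) = 0
z(O, H) = 2844 (z(O, H) = 9 - (-1401 - 1434) = 9 - 1*(-2835) = 9 + 2835 = 2844)
1/(z(J(W(-4)), c) + n(-3051)) = 1/(2844 + 0) = 1/2844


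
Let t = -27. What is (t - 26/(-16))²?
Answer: 41209/64 ≈ 643.89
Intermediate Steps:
(t - 26/(-16))² = (-27 - 26/(-16))² = (-27 - 26*(-1/16))² = (-27 + 13/8)² = (-203/8)² = 41209/64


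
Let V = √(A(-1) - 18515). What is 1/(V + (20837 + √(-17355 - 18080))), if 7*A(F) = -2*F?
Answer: 7/(145859 + I*√907221 + 7*I*√35435) ≈ 4.798e-5 - 7.4677e-7*I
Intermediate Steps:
A(F) = -2*F/7 (A(F) = (-2*F)/7 = -2*F/7)
V = I*√907221/7 (V = √(-2/7*(-1) - 18515) = √(2/7 - 18515) = √(-129603/7) = I*√907221/7 ≈ 136.07*I)
1/(V + (20837 + √(-17355 - 18080))) = 1/(I*√907221/7 + (20837 + √(-17355 - 18080))) = 1/(I*√907221/7 + (20837 + √(-35435))) = 1/(I*√907221/7 + (20837 + I*√35435)) = 1/(20837 + I*√35435 + I*√907221/7)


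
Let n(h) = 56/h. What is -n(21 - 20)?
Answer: -56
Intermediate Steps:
-n(21 - 20) = -56/(21 - 20) = -56/1 = -56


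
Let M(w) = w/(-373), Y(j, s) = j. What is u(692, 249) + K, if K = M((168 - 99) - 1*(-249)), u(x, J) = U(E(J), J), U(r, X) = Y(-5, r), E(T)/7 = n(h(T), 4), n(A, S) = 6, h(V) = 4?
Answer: -2183/373 ≈ -5.8525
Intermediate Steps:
M(w) = -w/373 (M(w) = w*(-1/373) = -w/373)
E(T) = 42 (E(T) = 7*6 = 42)
U(r, X) = -5
u(x, J) = -5
K = -318/373 (K = -((168 - 99) - 1*(-249))/373 = -(69 + 249)/373 = -1/373*318 = -318/373 ≈ -0.85255)
u(692, 249) + K = -5 - 318/373 = -2183/373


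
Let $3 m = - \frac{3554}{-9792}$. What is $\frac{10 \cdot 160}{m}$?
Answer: $\frac{23500800}{1777} \approx 13225.0$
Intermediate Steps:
$m = \frac{1777}{14688}$ ($m = \frac{\left(-3554\right) \frac{1}{-9792}}{3} = \frac{\left(-3554\right) \left(- \frac{1}{9792}\right)}{3} = \frac{1}{3} \cdot \frac{1777}{4896} = \frac{1777}{14688} \approx 0.12098$)
$\frac{10 \cdot 160}{m} = \frac{10 \cdot 160}{\frac{1777}{14688}} = 1600 \cdot \frac{14688}{1777} = \frac{23500800}{1777}$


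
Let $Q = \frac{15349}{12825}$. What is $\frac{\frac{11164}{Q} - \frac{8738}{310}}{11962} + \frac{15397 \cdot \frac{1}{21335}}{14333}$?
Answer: $\frac{270652762641534715}{348101040746129858} \approx 0.77751$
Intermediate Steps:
$Q = \frac{15349}{12825}$ ($Q = 15349 \cdot \frac{1}{12825} = \frac{15349}{12825} \approx 1.1968$)
$\frac{\frac{11164}{Q} - \frac{8738}{310}}{11962} + \frac{15397 \cdot \frac{1}{21335}}{14333} = \frac{\frac{11164}{\frac{15349}{12825}} - \frac{8738}{310}}{11962} + \frac{15397 \cdot \frac{1}{21335}}{14333} = \left(11164 \cdot \frac{12825}{15349} - \frac{4369}{155}\right) \frac{1}{11962} + 15397 \cdot \frac{1}{21335} \cdot \frac{1}{14333} = \left(\frac{143178300}{15349} - \frac{4369}{155}\right) \frac{1}{11962} + \frac{15397}{21335} \cdot \frac{1}{14333} = \frac{22125576719}{2379095} \cdot \frac{1}{11962} + \frac{15397}{305794555} = \frac{22125576719}{28458734390} + \frac{15397}{305794555} = \frac{270652762641534715}{348101040746129858}$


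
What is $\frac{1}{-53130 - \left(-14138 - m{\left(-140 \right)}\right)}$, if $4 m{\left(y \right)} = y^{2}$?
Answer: $- \frac{1}{34092} \approx -2.9332 \cdot 10^{-5}$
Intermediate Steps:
$m{\left(y \right)} = \frac{y^{2}}{4}$
$\frac{1}{-53130 - \left(-14138 - m{\left(-140 \right)}\right)} = \frac{1}{-53130 - \left(-14138 - 4900\right)} = \frac{1}{-53130 + \left(\left(\frac{1}{4} \cdot 19600 + 33800\right) - 19662\right)} = \frac{1}{-53130 + \left(\left(4900 + 33800\right) - 19662\right)} = \frac{1}{-53130 + \left(38700 - 19662\right)} = \frac{1}{-53130 + 19038} = \frac{1}{-34092} = - \frac{1}{34092}$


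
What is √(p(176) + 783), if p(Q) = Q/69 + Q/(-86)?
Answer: √6897257319/2967 ≈ 27.991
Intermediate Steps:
p(Q) = 17*Q/5934 (p(Q) = Q*(1/69) + Q*(-1/86) = Q/69 - Q/86 = 17*Q/5934)
√(p(176) + 783) = √((17/5934)*176 + 783) = √(1496/2967 + 783) = √(2324657/2967) = √6897257319/2967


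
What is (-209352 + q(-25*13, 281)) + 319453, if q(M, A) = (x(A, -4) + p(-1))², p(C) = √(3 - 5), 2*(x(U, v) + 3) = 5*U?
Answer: 2397597/4 + 1399*I*√2 ≈ 5.994e+5 + 1978.5*I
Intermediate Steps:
x(U, v) = -3 + 5*U/2 (x(U, v) = -3 + (5*U)/2 = -3 + 5*U/2)
p(C) = I*√2 (p(C) = √(-2) = I*√2)
q(M, A) = (-3 + 5*A/2 + I*√2)² (q(M, A) = ((-3 + 5*A/2) + I*√2)² = (-3 + 5*A/2 + I*√2)²)
(-209352 + q(-25*13, 281)) + 319453 = (-209352 + (-6 + 5*281 + 2*I*√2)²/4) + 319453 = (-209352 + (-6 + 1405 + 2*I*√2)²/4) + 319453 = (-209352 + (1399 + 2*I*√2)²/4) + 319453 = 110101 + (1399 + 2*I*√2)²/4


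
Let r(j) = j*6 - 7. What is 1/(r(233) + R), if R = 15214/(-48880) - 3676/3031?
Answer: 74077640/102929098983 ≈ 0.00071970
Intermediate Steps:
r(j) = -7 + 6*j (r(j) = 6*j - 7 = -7 + 6*j)
R = -112898257/74077640 (R = 15214*(-1/48880) - 3676*1/3031 = -7607/24440 - 3676/3031 = -112898257/74077640 ≈ -1.5241)
1/(r(233) + R) = 1/((-7 + 6*233) - 112898257/74077640) = 1/((-7 + 1398) - 112898257/74077640) = 1/(1391 - 112898257/74077640) = 1/(102929098983/74077640) = 74077640/102929098983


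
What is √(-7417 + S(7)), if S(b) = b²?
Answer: 2*I*√1842 ≈ 85.837*I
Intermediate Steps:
√(-7417 + S(7)) = √(-7417 + 7²) = √(-7417 + 49) = √(-7368) = 2*I*√1842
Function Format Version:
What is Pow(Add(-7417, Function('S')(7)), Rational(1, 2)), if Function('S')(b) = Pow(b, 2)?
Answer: Mul(2, I, Pow(1842, Rational(1, 2))) ≈ Mul(85.837, I)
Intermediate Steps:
Pow(Add(-7417, Function('S')(7)), Rational(1, 2)) = Pow(Add(-7417, Pow(7, 2)), Rational(1, 2)) = Pow(Add(-7417, 49), Rational(1, 2)) = Pow(-7368, Rational(1, 2)) = Mul(2, I, Pow(1842, Rational(1, 2)))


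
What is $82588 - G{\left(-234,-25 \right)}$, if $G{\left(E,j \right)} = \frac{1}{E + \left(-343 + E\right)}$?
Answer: $\frac{66978869}{811} \approx 82588.0$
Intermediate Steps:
$G{\left(E,j \right)} = \frac{1}{-343 + 2 E}$
$82588 - G{\left(-234,-25 \right)} = 82588 - \frac{1}{-343 + 2 \left(-234\right)} = 82588 - \frac{1}{-343 - 468} = 82588 - \frac{1}{-811} = 82588 - - \frac{1}{811} = 82588 + \frac{1}{811} = \frac{66978869}{811}$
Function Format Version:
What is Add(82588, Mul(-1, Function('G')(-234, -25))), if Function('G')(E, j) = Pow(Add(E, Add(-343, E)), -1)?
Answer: Rational(66978869, 811) ≈ 82588.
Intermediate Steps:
Function('G')(E, j) = Pow(Add(-343, Mul(2, E)), -1)
Add(82588, Mul(-1, Function('G')(-234, -25))) = Add(82588, Mul(-1, Pow(Add(-343, Mul(2, -234)), -1))) = Add(82588, Mul(-1, Pow(Add(-343, -468), -1))) = Add(82588, Mul(-1, Pow(-811, -1))) = Add(82588, Mul(-1, Rational(-1, 811))) = Add(82588, Rational(1, 811)) = Rational(66978869, 811)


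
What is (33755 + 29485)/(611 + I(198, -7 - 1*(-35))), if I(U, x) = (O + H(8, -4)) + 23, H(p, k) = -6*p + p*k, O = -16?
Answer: 31620/269 ≈ 117.55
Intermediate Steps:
H(p, k) = -6*p + k*p
I(U, x) = -73 (I(U, x) = (-16 + 8*(-6 - 4)) + 23 = (-16 + 8*(-10)) + 23 = (-16 - 80) + 23 = -96 + 23 = -73)
(33755 + 29485)/(611 + I(198, -7 - 1*(-35))) = (33755 + 29485)/(611 - 73) = 63240/538 = 63240*(1/538) = 31620/269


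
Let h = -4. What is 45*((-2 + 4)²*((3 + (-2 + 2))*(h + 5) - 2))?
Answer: 180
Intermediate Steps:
45*((-2 + 4)²*((3 + (-2 + 2))*(h + 5) - 2)) = 45*((-2 + 4)²*((3 + (-2 + 2))*(-4 + 5) - 2)) = 45*(2²*((3 + 0)*1 - 2)) = 45*(4*(3*1 - 2)) = 45*(4*(3 - 2)) = 45*(4*1) = 45*4 = 180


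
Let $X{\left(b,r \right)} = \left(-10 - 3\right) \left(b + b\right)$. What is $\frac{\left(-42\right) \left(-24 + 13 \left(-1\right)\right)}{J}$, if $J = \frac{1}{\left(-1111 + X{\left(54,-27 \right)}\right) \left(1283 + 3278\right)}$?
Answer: $-17825801910$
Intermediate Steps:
$X{\left(b,r \right)} = - 26 b$ ($X{\left(b,r \right)} = - 13 \cdot 2 b = - 26 b$)
$J = - \frac{1}{11470915}$ ($J = \frac{1}{\left(-1111 - 1404\right) \left(1283 + 3278\right)} = \frac{1}{\left(-1111 - 1404\right) 4561} = \frac{1}{\left(-2515\right) 4561} = \frac{1}{-11470915} = - \frac{1}{11470915} \approx -8.7177 \cdot 10^{-8}$)
$\frac{\left(-42\right) \left(-24 + 13 \left(-1\right)\right)}{J} = \frac{\left(-42\right) \left(-24 + 13 \left(-1\right)\right)}{- \frac{1}{11470915}} = - 42 \left(-24 - 13\right) \left(-11470915\right) = \left(-42\right) \left(-37\right) \left(-11470915\right) = 1554 \left(-11470915\right) = -17825801910$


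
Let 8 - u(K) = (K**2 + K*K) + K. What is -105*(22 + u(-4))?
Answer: -210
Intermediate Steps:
u(K) = 8 - K - 2*K**2 (u(K) = 8 - ((K**2 + K*K) + K) = 8 - ((K**2 + K**2) + K) = 8 - (2*K**2 + K) = 8 - (K + 2*K**2) = 8 + (-K - 2*K**2) = 8 - K - 2*K**2)
-105*(22 + u(-4)) = -105*(22 + (8 - 1*(-4) - 2*(-4)**2)) = -105*(22 + (8 + 4 - 2*16)) = -105*(22 + (8 + 4 - 32)) = -105*(22 - 20) = -105*2 = -210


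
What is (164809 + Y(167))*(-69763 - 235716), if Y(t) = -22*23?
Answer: -50191116137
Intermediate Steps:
Y(t) = -506
(164809 + Y(167))*(-69763 - 235716) = (164809 - 506)*(-69763 - 235716) = 164303*(-305479) = -50191116137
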